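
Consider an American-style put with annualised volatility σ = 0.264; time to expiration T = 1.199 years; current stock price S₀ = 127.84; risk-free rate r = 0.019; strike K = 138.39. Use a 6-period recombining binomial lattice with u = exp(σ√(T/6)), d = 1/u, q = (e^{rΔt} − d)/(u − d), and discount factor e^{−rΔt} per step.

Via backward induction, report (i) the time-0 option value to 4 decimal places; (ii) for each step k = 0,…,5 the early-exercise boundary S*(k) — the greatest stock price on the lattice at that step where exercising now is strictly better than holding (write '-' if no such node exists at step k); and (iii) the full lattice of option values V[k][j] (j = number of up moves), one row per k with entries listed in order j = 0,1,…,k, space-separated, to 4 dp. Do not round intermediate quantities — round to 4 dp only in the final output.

Δt=0.19983  u=1.12526  d=0.88868  q=0.48661  discount=0.99621
step 6 (expiry): payoffs max(K−S,0) = 75.4181 58.6542 37.4275 10.5500 0.0000 0.0000 0.0000
step 5: (k=5,j=0): S=70.8598, (K−S)⁺=67.5302, hold=67.0057 ⇒ V=67.5302 exercise | (k=5,j=1): S=89.7236, (K−S)⁺=48.6664, hold=48.1419 ⇒ V=48.6664 exercise | (k=5,j=2): S=113.6092, (K−S)⁺=24.7808, hold=24.2564 ⇒ V=24.7808 exercise | (k=5,j=3): S=143.8534, (K−S)⁺=0.0000, hold=5.3957 ⇒ V=5.3957 continue | (k=5,j=4): S=182.1490, (K−S)⁺=0.0000, hold=0.0000 ⇒ V=0.0000 continue | (k=5,j=5): S=230.6394, (K−S)⁺=0.0000, hold=0.0000 ⇒ V=0.0000 continue  boundary S*=113.6092
step 4: (k=4,j=0): S=79.7358, (K−S)⁺=58.6542, hold=58.1297 ⇒ V=58.6542 exercise | (k=4,j=1): S=100.9625, (K−S)⁺=37.4275, hold=36.9031 ⇒ V=37.4275 exercise | (k=4,j=2): S=127.8400, (K−S)⁺=10.5500, hold=15.2897 ⇒ V=15.2897 continue | (k=4,j=3): S=161.8726, (K−S)⁺=0.0000, hold=2.7596 ⇒ V=2.7596 continue | (k=4,j=4): S=204.9652, (K−S)⁺=0.0000, hold=0.0000 ⇒ V=0.0000 continue  boundary S*=100.9625
step 3: (k=3,j=0): S=89.7236, (K−S)⁺=48.6664, hold=48.1419 ⇒ V=48.6664 exercise | (k=3,j=1): S=113.6092, (K−S)⁺=24.7808, hold=26.5540 ⇒ V=26.5540 continue | (k=3,j=2): S=143.8534, (K−S)⁺=0.0000, hold=9.1576 ⇒ V=9.1576 continue | (k=3,j=3): S=182.1490, (K−S)⁺=0.0000, hold=1.4114 ⇒ V=1.4114 continue  boundary S*=89.7236
step 2: (k=2,j=0): S=100.9625, (K−S)⁺=37.4275, hold=37.7626 ⇒ V=37.7626 continue | (k=2,j=1): S=127.8400, (K−S)⁺=10.5500, hold=18.0202 ⇒ V=18.0202 continue | (k=2,j=2): S=161.8726, (K−S)⁺=0.0000, hold=5.3678 ⇒ V=5.3678 continue  boundary S*=-
step 1: (k=1,j=0): S=113.6092, (K−S)⁺=24.7808, hold=28.0491 ⇒ V=28.0491 continue | (k=1,j=1): S=143.8534, (K−S)⁺=0.0000, hold=11.8185 ⇒ V=11.8185 continue  boundary S*=-
step 0: (k=0,j=0): S=127.8400, (K−S)⁺=10.5500, hold=20.0747 ⇒ V=20.0747 continue  boundary S*=-

price = 20.0747
boundary = - - - 89.7236 100.9625 113.6092
tree:
20.0747
28.0491 11.8185
37.7626 18.0202 5.3678
48.6664 26.5540 9.1576 1.4114
58.6542 37.4275 15.2897 2.7596 0.0000
67.5302 48.6664 24.7808 5.3957 0.0000 0.0000
75.4181 58.6542 37.4275 10.5500 0.0000 0.0000 0.0000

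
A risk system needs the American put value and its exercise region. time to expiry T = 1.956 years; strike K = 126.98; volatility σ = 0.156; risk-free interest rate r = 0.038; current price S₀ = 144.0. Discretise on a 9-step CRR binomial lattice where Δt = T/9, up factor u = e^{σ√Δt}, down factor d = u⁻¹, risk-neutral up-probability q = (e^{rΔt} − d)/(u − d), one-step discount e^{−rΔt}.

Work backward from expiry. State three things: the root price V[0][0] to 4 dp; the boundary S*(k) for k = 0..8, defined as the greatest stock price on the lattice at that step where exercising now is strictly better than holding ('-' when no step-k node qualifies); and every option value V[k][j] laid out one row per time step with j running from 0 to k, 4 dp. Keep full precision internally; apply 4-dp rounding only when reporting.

Δt=0.21733  u=1.07544  d=0.92986  q=0.53879  discount=0.99178
step 9 (expiry): payoffs max(K−S,0) = 52.1453 40.4290 26.8785 11.2064 0.0000 0.0000 0.0000 0.0000 0.0000 0.0000
step 8: (k=8,j=0): S=80.4799, (K−S)⁺=46.5001, hold=45.4557 ⇒ V=46.5001 exercise | (k=8,j=1): S=93.0800, (K−S)⁺=33.9000, hold=32.8556 ⇒ V=33.9000 exercise | (k=8,j=2): S=107.6527, (K−S)⁺=19.3273, hold=18.2829 ⇒ V=19.3273 exercise | (k=8,j=3): S=124.5070, (K−S)⁺=2.4730, hold=5.1260 ⇒ V=5.1260 continue | (k=8,j=4): S=144.0000, (K−S)⁺=0.0000, hold=0.0000 ⇒ V=0.0000 continue | (k=8,j=5): S=166.5449, (K−S)⁺=0.0000, hold=0.0000 ⇒ V=0.0000 continue | (k=8,j=6): S=192.6194, (K−S)⁺=0.0000, hold=0.0000 ⇒ V=0.0000 continue | (k=8,j=7): S=222.7761, (K−S)⁺=0.0000, hold=0.0000 ⇒ V=0.0000 continue | (k=8,j=8): S=257.6543, (K−S)⁺=0.0000, hold=0.0000 ⇒ V=0.0000 continue  boundary S*=107.6527
step 7: (k=7,j=0): S=86.5510, (K−S)⁺=40.4290, hold=39.3847 ⇒ V=40.4290 exercise | (k=7,j=1): S=100.1015, (K−S)⁺=26.8785, hold=25.8341 ⇒ V=26.8785 exercise | (k=7,j=2): S=115.7736, (K−S)⁺=11.2064, hold=11.5797 ⇒ V=11.5797 continue | (k=7,j=3): S=133.8992, (K−S)⁺=0.0000, hold=2.3447 ⇒ V=2.3447 continue | (k=7,j=4): S=154.8627, (K−S)⁺=0.0000, hold=0.0000 ⇒ V=0.0000 continue | (k=7,j=5): S=179.1082, (K−S)⁺=0.0000, hold=0.0000 ⇒ V=0.0000 continue | (k=7,j=6): S=207.1497, (K−S)⁺=0.0000, hold=0.0000 ⇒ V=0.0000 continue | (k=7,j=7): S=239.5814, (K−S)⁺=0.0000, hold=0.0000 ⇒ V=0.0000 continue  boundary S*=100.1015
step 6: (k=6,j=0): S=93.0800, (K−S)⁺=33.9000, hold=32.8556 ⇒ V=33.9000 exercise | (k=6,j=1): S=107.6527, (K−S)⁺=19.3273, hold=18.4824 ⇒ V=19.3273 exercise | (k=6,j=2): S=124.5070, (K−S)⁺=2.4730, hold=6.5497 ⇒ V=6.5497 continue | (k=6,j=3): S=144.0000, (K−S)⁺=0.0000, hold=1.0725 ⇒ V=1.0725 continue | (k=6,j=4): S=166.5449, (K−S)⁺=0.0000, hold=0.0000 ⇒ V=0.0000 continue | (k=6,j=5): S=192.6194, (K−S)⁺=0.0000, hold=0.0000 ⇒ V=0.0000 continue | (k=6,j=6): S=222.7761, (K−S)⁺=0.0000, hold=0.0000 ⇒ V=0.0000 continue  boundary S*=107.6527
step 5: (k=5,j=0): S=100.1015, (K−S)⁺=26.8785, hold=25.8341 ⇒ V=26.8785 exercise | (k=5,j=1): S=115.7736, (K−S)⁺=11.2064, hold=12.3405 ⇒ V=12.3405 continue | (k=5,j=2): S=133.8992, (K−S)⁺=0.0000, hold=3.5690 ⇒ V=3.5690 continue | (k=5,j=3): S=154.8627, (K−S)⁺=0.0000, hold=0.4906 ⇒ V=0.4906 continue | (k=5,j=4): S=179.1082, (K−S)⁺=0.0000, hold=0.0000 ⇒ V=0.0000 continue | (k=5,j=5): S=207.1497, (K−S)⁺=0.0000, hold=0.0000 ⇒ V=0.0000 continue  boundary S*=100.1015
step 4: (k=4,j=0): S=107.6527, (K−S)⁺=19.3273, hold=18.8889 ⇒ V=19.3273 exercise | (k=4,j=1): S=124.5070, (K−S)⁺=2.4730, hold=7.5519 ⇒ V=7.5519 continue | (k=4,j=2): S=144.0000, (K−S)⁺=0.0000, hold=1.8947 ⇒ V=1.8947 continue | (k=4,j=3): S=166.5449, (K−S)⁺=0.0000, hold=0.2244 ⇒ V=0.2244 continue | (k=4,j=4): S=192.6194, (K−S)⁺=0.0000, hold=0.0000 ⇒ V=0.0000 continue  boundary S*=107.6527
step 3: (k=3,j=0): S=115.7736, (K−S)⁺=11.2064, hold=12.8760 ⇒ V=12.8760 continue | (k=3,j=1): S=133.8992, (K−S)⁺=0.0000, hold=4.4668 ⇒ V=4.4668 continue | (k=3,j=2): S=154.8627, (K−S)⁺=0.0000, hold=0.9866 ⇒ V=0.9866 continue | (k=3,j=3): S=179.1082, (K−S)⁺=0.0000, hold=0.1026 ⇒ V=0.1026 continue  boundary S*=-
step 2: (k=2,j=0): S=124.5070, (K−S)⁺=2.4730, hold=8.2766 ⇒ V=8.2766 continue | (k=2,j=1): S=144.0000, (K−S)⁺=0.0000, hold=2.5704 ⇒ V=2.5704 continue | (k=2,j=2): S=166.5449, (K−S)⁺=0.0000, hold=0.5061 ⇒ V=0.5061 continue  boundary S*=-
step 1: (k=1,j=0): S=133.8992, (K−S)⁺=0.0000, hold=5.1593 ⇒ V=5.1593 continue | (k=1,j=1): S=154.8627, (K−S)⁺=0.0000, hold=1.4462 ⇒ V=1.4462 continue  boundary S*=-
step 0: (k=0,j=0): S=144.0000, (K−S)⁺=0.0000, hold=3.1327 ⇒ V=3.1327 continue  boundary S*=-

price = 3.1327
boundary = - - - - 107.6527 100.1015 107.6527 100.1015 107.6527
tree:
3.1327
5.1593 1.4462
8.2766 2.5704 0.5061
12.8760 4.4668 0.9866 0.1026
19.3273 7.5519 1.8947 0.2244 0.0000
26.8785 12.3405 3.5690 0.4906 0.0000 0.0000
33.9000 19.3273 6.5497 1.0725 0.0000 0.0000 0.0000
40.4290 26.8785 11.5797 2.3447 0.0000 0.0000 0.0000 0.0000
46.5001 33.9000 19.3273 5.1260 0.0000 0.0000 0.0000 0.0000 0.0000
52.1453 40.4290 26.8785 11.2064 0.0000 0.0000 0.0000 0.0000 0.0000 0.0000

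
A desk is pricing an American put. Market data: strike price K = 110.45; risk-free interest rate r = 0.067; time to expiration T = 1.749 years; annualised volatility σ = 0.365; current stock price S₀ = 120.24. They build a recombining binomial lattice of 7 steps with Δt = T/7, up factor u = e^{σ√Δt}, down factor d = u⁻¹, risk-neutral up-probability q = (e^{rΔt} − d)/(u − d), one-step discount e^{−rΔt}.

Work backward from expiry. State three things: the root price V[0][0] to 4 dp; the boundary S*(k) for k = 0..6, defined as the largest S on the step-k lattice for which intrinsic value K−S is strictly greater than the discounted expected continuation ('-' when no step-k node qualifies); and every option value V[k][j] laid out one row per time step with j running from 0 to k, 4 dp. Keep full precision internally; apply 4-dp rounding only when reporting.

Δt=0.24986, u=1.20015, d=0.83323, q=0.50052, disc=e^(-rΔt)=0.98340
k=7 terminal: V=max(K-S,0) → 76.9229 62.1587 40.8930 10.2627 0.0000 0.0000 0.0000 0.0000
k=6: j=0 S=40.2376 intr=70.2124 cont=68.3788 V=70.2124[EX]; j=1 S=57.9568 intr=52.4932 cont=50.6596 V=52.4932[EX]; j=2 S=83.4789 intr=26.9711 cont=25.1375 V=26.9711[EX]; j=3 S=120.2400 intr=0.0000 cont=5.0409 V=5.0409[hold]; j=4 S=173.1893 intr=0.0000 cont=0.0000 V=0.0000[hold]; j=5 S=249.4557 intr=0.0000 cont=0.0000 V=0.0000[hold]; j=6 S=359.3069 intr=0.0000 cont=0.0000 V=0.0000[hold]  S*(6)=83.4789
k=5: j=0 S=48.2913 intr=62.1587 cont=60.3252 V=62.1587[EX]; j=1 S=69.5570 intr=40.8930 cont=39.0594 V=40.8930[EX]; j=2 S=100.1873 intr=10.2627 cont=15.7290 V=15.7290[hold]; j=3 S=144.3062 intr=0.0000 cont=2.4760 V=2.4760[hold]; j=4 S=207.8535 intr=0.0000 cont=0.0000 V=0.0000[hold]; j=5 S=299.3846 intr=0.0000 cont=0.0000 V=0.0000[hold]  S*(5)=69.5570
k=4: j=0 S=57.9568 intr=52.4932 cont=50.6596 V=52.4932[EX]; j=1 S=83.4789 intr=26.9711 cont=27.8281 V=27.8281[hold]; j=2 S=120.2400 intr=0.0000 cont=8.9446 V=8.9446[hold]; j=3 S=173.1893 intr=0.0000 cont=1.2162 V=1.2162[hold]; j=4 S=249.4557 intr=0.0000 cont=0.0000 V=0.0000[hold]  S*(4)=57.9568
k=3: j=0 S=69.5570 intr=40.8930 cont=39.4813 V=40.8930[EX]; j=1 S=100.1873 intr=10.2627 cont=18.0714 V=18.0714[hold]; j=2 S=144.3062 intr=0.0000 cont=4.9921 V=4.9921[hold]; j=3 S=207.8535 intr=0.0000 cont=0.5974 V=0.5974[hold]  S*(3)=69.5570
k=2: j=0 S=83.4789 intr=26.9711 cont=28.9811 V=28.9811[hold]; j=1 S=120.2400 intr=0.0000 cont=11.3336 V=11.3336[hold]; j=2 S=173.1893 intr=0.0000 cont=2.7461 V=2.7461[hold]  S*(2)=-
k=1: j=0 S=100.1873 intr=10.2627 cont=19.8136 V=19.8136[hold]; j=1 S=144.3062 intr=0.0000 cont=6.9186 V=6.9186[hold]  S*(1)=-
k=0: j=0 S=120.2400 intr=0.0000 cont=13.1376 V=13.1376[hold]  S*(0)=-

price = 13.1376
boundary = - - - 69.5570 57.9568 69.5570 83.4789
tree:
13.1376
19.8136 6.9186
28.9811 11.3336 2.7461
40.8930 18.0714 4.9921 0.5974
52.4932 27.8281 8.9446 1.2162 0.0000
62.1587 40.8930 15.7290 2.4760 0.0000 0.0000
70.2124 52.4932 26.9711 5.0409 0.0000 0.0000 0.0000
76.9229 62.1587 40.8930 10.2627 0.0000 0.0000 0.0000 0.0000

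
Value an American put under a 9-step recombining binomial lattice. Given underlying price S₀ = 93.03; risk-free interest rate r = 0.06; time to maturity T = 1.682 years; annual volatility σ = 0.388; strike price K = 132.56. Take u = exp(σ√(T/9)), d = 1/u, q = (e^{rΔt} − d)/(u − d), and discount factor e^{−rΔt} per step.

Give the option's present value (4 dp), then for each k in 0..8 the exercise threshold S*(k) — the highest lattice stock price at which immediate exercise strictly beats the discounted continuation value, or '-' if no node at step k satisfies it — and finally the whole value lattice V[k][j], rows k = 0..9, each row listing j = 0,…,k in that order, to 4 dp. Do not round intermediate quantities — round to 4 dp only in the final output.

price = 42.0048
boundary = - 78.6641 66.5166 78.6641 66.5166 78.6641 93.0300 78.6641 93.0300
tree:
42.0048
53.8959 30.6718
66.0434 41.2878 20.3975
76.3150 53.8959 29.1970 11.7660
85.0005 66.0434 40.4245 18.2566 5.3240
92.3447 76.3150 53.8959 27.4211 9.1984 1.4396
98.5548 85.0005 66.0434 39.5300 15.5284 2.8636 0.0000
103.8060 92.3447 76.3150 53.8959 25.3808 5.6964 0.0000 0.0000
108.2462 98.5548 85.0005 66.0434 39.5300 11.3314 0.0000 0.0000 0.0000
112.0008 103.8060 92.3447 76.3150 53.8959 22.5406 0.0000 0.0000 0.0000 0.0000

Δt=0.18689, u=1.18262, d=0.84558, q=0.49162, disc=e^(-rΔt)=0.98885
k=9 terminal: V=max(K-S,0) → 112.0008 103.8060 92.3447 76.3150 53.8959 22.5406 0.0000 0.0000 0.0000 0.0000
k=8: j=0 S=24.3138 intr=108.2462 cont=106.7681 V=108.2462[EX]; j=1 S=34.0052 intr=98.5548 cont=97.0767 V=98.5548[EX]; j=2 S=47.5595 intr=85.0005 cont=83.5223 V=85.0005[EX]; j=3 S=66.5166 intr=66.0434 cont=64.5652 V=66.0434[EX]; j=4 S=93.0300 intr=39.5300 cont=38.0519 V=39.5300[EX]; j=5 S=130.1115 intr=2.4485 cont=11.3314 V=11.3314[hold]; j=6 S=181.9736 intr=0.0000 cont=0.0000 V=0.0000[hold]; j=7 S=254.5078 intr=0.0000 cont=0.0000 V=0.0000[hold]; j=8 S=355.9539 intr=0.0000 cont=0.0000 V=0.0000[hold]  S*(8)=93.0300
k=7: j=0 S=28.7540 intr=103.8060 cont=102.3278 V=103.8060[EX]; j=1 S=40.2153 intr=92.3447 cont=90.8666 V=92.3447[EX]; j=2 S=56.2450 intr=76.3150 cont=74.8369 V=76.3150[EX]; j=3 S=78.6641 intr=53.8959 cont=52.4177 V=53.8959[EX]; j=4 S=110.0194 intr=22.5406 cont=25.3808 V=25.3808[hold]; j=5 S=153.8729 intr=0.0000 cont=5.6964 V=5.6964[hold]; j=6 S=215.2062 intr=0.0000 cont=0.0000 V=0.0000[hold]; j=7 S=300.9868 intr=0.0000 cont=0.0000 V=0.0000[hold]  S*(7)=78.6641
k=6: j=0 S=34.0052 intr=98.5548 cont=97.0767 V=98.5548[EX]; j=1 S=47.5595 intr=85.0005 cont=83.5223 V=85.0005[EX]; j=2 S=66.5166 intr=66.0434 cont=64.5652 V=66.0434[EX]; j=3 S=93.0300 intr=39.5300 cont=39.4326 V=39.5300[EX]; j=4 S=130.1115 intr=2.4485 cont=15.5284 V=15.5284[hold]; j=5 S=181.9736 intr=0.0000 cont=2.8636 V=2.8636[hold]; j=6 S=254.5078 intr=0.0000 cont=0.0000 V=0.0000[hold]  S*(6)=93.0300
k=5: j=0 S=40.2153 intr=92.3447 cont=90.8666 V=92.3447[EX]; j=1 S=56.2450 intr=76.3150 cont=74.8369 V=76.3150[EX]; j=2 S=78.6641 intr=53.8959 cont=52.4177 V=53.8959[EX]; j=3 S=110.0194 intr=22.5406 cont=27.4211 V=27.4211[hold]; j=4 S=153.8729 intr=0.0000 cont=9.1984 V=9.1984[hold]; j=5 S=215.2062 intr=0.0000 cont=1.4396 V=1.4396[hold]  S*(5)=78.6641
k=4: j=0 S=47.5595 intr=85.0005 cont=83.5223 V=85.0005[EX]; j=1 S=66.5166 intr=66.0434 cont=64.5652 V=66.0434[EX]; j=2 S=93.0300 intr=39.5300 cont=40.4245 V=40.4245[hold]; j=3 S=130.1115 intr=2.4485 cont=18.2566 V=18.2566[hold]; j=4 S=181.9736 intr=0.0000 cont=5.3240 V=5.3240[hold]  S*(4)=66.5166
k=3: j=0 S=56.2450 intr=76.3150 cont=74.8369 V=76.3150[EX]; j=1 S=78.6641 intr=53.8959 cont=52.8526 V=53.8959[EX]; j=2 S=110.0194 intr=22.5406 cont=29.1970 V=29.1970[hold]; j=3 S=153.8729 intr=0.0000 cont=11.7660 V=11.7660[hold]  S*(3)=78.6641
k=2: j=0 S=66.5166 intr=66.0434 cont=64.5652 V=66.0434[EX]; j=1 S=93.0300 intr=39.5300 cont=41.2878 V=41.2878[hold]; j=2 S=130.1115 intr=2.4485 cont=20.3975 V=20.3975[hold]  S*(2)=66.5166
k=1: j=0 S=78.6641 intr=53.8959 cont=53.2723 V=53.8959[EX]; j=1 S=110.0194 intr=22.5406 cont=30.6718 V=30.6718[hold]  S*(1)=78.6641
k=0: j=0 S=93.0300 intr=39.5300 cont=42.0048 V=42.0048[hold]  S*(0)=-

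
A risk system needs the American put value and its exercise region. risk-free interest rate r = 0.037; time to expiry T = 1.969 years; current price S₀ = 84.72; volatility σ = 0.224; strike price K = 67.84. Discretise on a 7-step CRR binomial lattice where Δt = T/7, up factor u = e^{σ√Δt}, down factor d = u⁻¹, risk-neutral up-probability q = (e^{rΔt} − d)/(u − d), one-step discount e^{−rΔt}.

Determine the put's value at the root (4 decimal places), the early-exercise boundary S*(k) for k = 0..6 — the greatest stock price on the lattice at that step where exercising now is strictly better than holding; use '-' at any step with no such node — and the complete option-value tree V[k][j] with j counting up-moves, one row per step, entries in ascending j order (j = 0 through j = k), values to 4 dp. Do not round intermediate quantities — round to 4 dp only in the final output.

price = 2.3953
boundary = - - - - 52.6753 46.7748 52.6753
tree:
2.3953
3.9815 0.9458
6.4446 1.7359 0.2187
10.0932 3.1295 0.4550 0.0000
15.1647 5.5083 0.9464 0.0000 0.0000
21.0652 9.3742 1.9688 0.0000 0.0000 0.0000
26.3047 15.1647 4.0956 0.0000 0.0000 0.0000 0.0000
30.9573 21.0652 8.5200 0.0000 0.0000 0.0000 0.0000 0.0000

params: Δt=0.28129 u=1.12615 d=0.88798 q=0.51426 e^(-rΔt)=0.98965
t_7 payoffs: 30.9573 21.0652 8.5200 0.0000 0.0000 0.0000 0.0000 0.0000
t_6: node(6,0) S=41.5353 payoff=26.3047 vs cont=25.6023 → 26.3047 [stop]  node(6,1) S=52.6753 payoff=15.1647 vs cont=14.4624 → 15.1647 [stop]  node(6,2) S=66.8031 payoff=1.0369 vs cont=4.0956 → 4.0956 [wait]  node(6,3) S=84.7200 payoff=0.0000 vs cont=0.0000 → 0.0000 [wait]  node(6,4) S=107.4424 payoff=0.0000 vs cont=0.0000 → 0.0000 [wait]  node(6,5) S=136.2590 payoff=0.0000 vs cont=0.0000 → 0.0000 [wait]  node(6,6) S=172.8044 payoff=0.0000 vs cont=0.0000 → 0.0000 [wait]  ⇒ S*(6)=52.6753
t_5: node(5,0) S=46.7748 payoff=21.0652 vs cont=20.3628 → 21.0652 [stop]  node(5,1) S=59.3200 payoff=8.5200 vs cont=9.3742 → 9.3742 [wait]  node(5,2) S=75.2300 payoff=0.0000 vs cont=1.9688 → 1.9688 [wait]  node(5,3) S=95.4071 payoff=0.0000 vs cont=0.0000 → 0.0000 [wait]  node(5,4) S=120.9958 payoff=0.0000 vs cont=0.0000 → 0.0000 [wait]  node(5,5) S=153.4476 payoff=0.0000 vs cont=0.0000 → 0.0000 [wait]  ⇒ S*(5)=46.7748
t_4: node(4,0) S=52.6753 payoff=15.1647 vs cont=14.8971 → 15.1647 [stop]  node(4,1) S=66.8031 payoff=1.0369 vs cont=5.5083 → 5.5083 [wait]  node(4,2) S=84.7200 payoff=0.0000 vs cont=0.9464 → 0.9464 [wait]  node(4,3) S=107.4424 payoff=0.0000 vs cont=0.0000 → 0.0000 [wait]  node(4,4) S=136.2590 payoff=0.0000 vs cont=0.0000 → 0.0000 [wait]  ⇒ S*(4)=52.6753
t_3: node(3,0) S=59.3200 payoff=8.5200 vs cont=10.0932 → 10.0932 [wait]  node(3,1) S=75.2300 payoff=0.0000 vs cont=3.1295 → 3.1295 [wait]  node(3,2) S=95.4071 payoff=0.0000 vs cont=0.4550 → 0.4550 [wait]  node(3,3) S=120.9958 payoff=0.0000 vs cont=0.0000 → 0.0000 [wait]  ⇒ S*(3)=-
t_2: node(2,0) S=66.8031 payoff=1.0369 vs cont=6.4446 → 6.4446 [wait]  node(2,1) S=84.7200 payoff=0.0000 vs cont=1.7359 → 1.7359 [wait]  node(2,2) S=107.4424 payoff=0.0000 vs cont=0.2187 → 0.2187 [wait]  ⇒ S*(2)=-
t_1: node(1,0) S=75.2300 payoff=0.0000 vs cont=3.9815 → 3.9815 [wait]  node(1,1) S=95.4071 payoff=0.0000 vs cont=0.9458 → 0.9458 [wait]  ⇒ S*(1)=-
t_0: node(0,0) S=84.7200 payoff=0.0000 vs cont=2.3953 → 2.3953 [wait]  ⇒ S*(0)=-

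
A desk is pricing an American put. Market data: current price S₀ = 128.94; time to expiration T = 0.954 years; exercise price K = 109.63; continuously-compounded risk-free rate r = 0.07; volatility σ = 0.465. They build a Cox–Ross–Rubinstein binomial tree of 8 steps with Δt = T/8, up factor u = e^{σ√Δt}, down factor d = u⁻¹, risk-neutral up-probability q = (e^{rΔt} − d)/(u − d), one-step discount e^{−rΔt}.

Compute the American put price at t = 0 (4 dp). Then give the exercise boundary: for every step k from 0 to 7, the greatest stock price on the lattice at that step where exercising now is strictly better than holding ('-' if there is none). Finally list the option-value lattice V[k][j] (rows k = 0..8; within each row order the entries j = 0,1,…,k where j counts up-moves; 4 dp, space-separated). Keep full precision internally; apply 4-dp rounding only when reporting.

price = 11.0641
boundary = - - - - 67.8325 57.7697 67.8325 79.6480
tree:
11.0641
16.1649 5.8588
22.9618 9.2532 2.3688
31.5673 14.2542 4.1223 0.5547
41.7975 21.2892 7.0577 1.0880 0.0000
51.8603 30.5807 11.8268 2.1342 0.0000 0.0000
60.4303 41.7975 19.2419 4.1864 0.0000 0.0000 0.0000
67.7289 51.8603 29.9820 8.2119 0.0000 0.0000 0.0000 0.0000
73.9448 60.4303 41.7975 16.1082 0.0000 0.0000 0.0000 0.0000 0.0000

Δt=0.11925, u=1.17419, d=0.85165, q=0.48593, disc=e^(-rΔt)=0.99169
k=8 terminal: V=max(K-S,0) → 73.9448 60.4303 41.7975 16.1082 0.0000 0.0000 0.0000 0.0000 0.0000
k=7: j=0 S=41.9011 intr=67.7289 cont=66.8176 V=67.7289[EX]; j=1 S=57.7697 intr=51.8603 cont=50.9490 V=51.8603[EX]; j=2 S=79.6480 intr=29.9820 cont=29.0706 V=29.9820[EX]; j=3 S=109.8121 intr=0.0000 cont=8.2119 V=8.2119[hold]; j=4 S=151.3998 intr=0.0000 cont=0.0000 V=0.0000[hold]; j=5 S=208.7374 intr=0.0000 cont=0.0000 V=0.0000[hold]; j=6 S=287.7897 intr=0.0000 cont=0.0000 V=0.0000[hold]; j=7 S=396.7804 intr=0.0000 cont=0.0000 V=0.0000[hold]  S*(7)=79.6480
k=6: j=0 S=49.1997 intr=60.4303 cont=59.5190 V=60.4303[EX]; j=1 S=67.8325 intr=41.7975 cont=40.8862 V=41.7975[EX]; j=2 S=93.5218 intr=16.1082 cont=19.2419 V=19.2419[hold]; j=3 S=128.9400 intr=0.0000 cont=4.1864 V=4.1864[hold]; j=4 S=177.7717 intr=0.0000 cont=0.0000 V=0.0000[hold]; j=5 S=245.0968 intr=0.0000 cont=0.0000 V=0.0000[hold]; j=6 S=337.9191 intr=0.0000 cont=0.0000 V=0.0000[hold]  S*(6)=67.8325
k=5: j=0 S=57.7697 intr=51.8603 cont=50.9490 V=51.8603[EX]; j=1 S=79.6480 intr=29.9820 cont=30.5807 V=30.5807[hold]; j=2 S=109.8121 intr=0.0000 cont=11.8268 V=11.8268[hold]; j=3 S=151.3998 intr=0.0000 cont=2.1342 V=2.1342[hold]; j=4 S=208.7374 intr=0.0000 cont=0.0000 V=0.0000[hold]; j=5 S=287.7897 intr=0.0000 cont=0.0000 V=0.0000[hold]  S*(5)=57.7697
k=4: j=0 S=67.8325 intr=41.7975 cont=41.1747 V=41.7975[EX]; j=1 S=93.5218 intr=16.1082 cont=21.2892 V=21.2892[hold]; j=2 S=128.9400 intr=0.0000 cont=7.0577 V=7.0577[hold]; j=3 S=177.7717 intr=0.0000 cont=1.0880 V=1.0880[hold]; j=4 S=245.0968 intr=0.0000 cont=0.0000 V=0.0000[hold]  S*(4)=67.8325
k=3: j=0 S=79.6480 intr=29.9820 cont=31.5673 V=31.5673[hold]; j=1 S=109.8121 intr=0.0000 cont=14.2542 V=14.2542[hold]; j=2 S=151.3998 intr=0.0000 cont=4.1223 V=4.1223[hold]; j=3 S=208.7374 intr=0.0000 cont=0.5547 V=0.5547[hold]  S*(3)=-
k=2: j=0 S=93.5218 intr=16.1082 cont=22.9618 V=22.9618[hold]; j=1 S=128.9400 intr=0.0000 cont=9.2532 V=9.2532[hold]; j=2 S=177.7717 intr=0.0000 cont=2.3688 V=2.3688[hold]  S*(2)=-
k=1: j=0 S=109.8121 intr=0.0000 cont=16.1649 V=16.1649[hold]; j=1 S=151.3998 intr=0.0000 cont=5.8588 V=5.8588[hold]  S*(1)=-
k=0: j=0 S=128.9400 intr=0.0000 cont=11.0641 V=11.0641[hold]  S*(0)=-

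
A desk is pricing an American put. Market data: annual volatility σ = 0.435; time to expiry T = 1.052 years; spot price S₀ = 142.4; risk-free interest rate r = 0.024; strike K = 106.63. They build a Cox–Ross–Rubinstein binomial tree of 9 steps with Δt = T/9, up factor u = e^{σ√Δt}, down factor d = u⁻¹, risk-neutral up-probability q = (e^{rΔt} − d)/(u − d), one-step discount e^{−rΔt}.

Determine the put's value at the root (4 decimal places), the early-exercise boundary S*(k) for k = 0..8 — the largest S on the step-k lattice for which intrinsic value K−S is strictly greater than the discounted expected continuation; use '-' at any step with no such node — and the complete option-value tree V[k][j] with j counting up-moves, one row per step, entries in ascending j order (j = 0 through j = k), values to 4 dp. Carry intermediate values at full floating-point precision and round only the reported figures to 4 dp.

price = 8.0621
boundary = - - - - - - 58.3411 67.6961 78.5512
tree:
8.0621
11.7022 4.0429
16.5836 6.3178 1.5252
22.8550 9.6751 2.6042 0.3288
30.4929 14.4571 4.3897 0.6248 0.0000
39.1888 20.9583 7.2793 1.1872 0.0000 0.0000
48.2889 29.2542 11.8139 2.2561 0.0000 0.0000 0.0000
56.3512 38.9339 18.6130 4.2874 0.0000 0.0000 0.0000 0.0000
63.2993 48.2889 28.0788 8.1475 0.0000 0.0000 0.0000 0.0000 0.0000
69.2872 56.3512 38.9339 15.4830 0.0000 0.0000 0.0000 0.0000 0.0000 0.0000

Δt=0.11689  u=1.16035  d=0.86181  q=0.47230  discount=0.99720
step 9 (expiry): payoffs max(K−S,0) = 69.2872 56.3512 38.9339 15.4830 0.0000 0.0000 0.0000 0.0000 0.0000 0.0000
step 8: (k=8,j=0): S=43.3307, (K−S)⁺=63.2993, hold=63.0006 ⇒ V=63.2993 exercise | (k=8,j=1): S=58.3411, (K−S)⁺=48.2889, hold=47.9902 ⇒ V=48.2889 exercise | (k=8,j=2): S=78.5512, (K−S)⁺=28.0788, hold=27.7801 ⇒ V=28.0788 exercise | (k=8,j=3): S=105.7625, (K−S)⁺=0.8675, hold=8.1475 ⇒ V=8.1475 continue | (k=8,j=4): S=142.4000, (K−S)⁺=0.0000, hold=0.0000 ⇒ V=0.0000 continue | (k=8,j=5): S=191.7293, (K−S)⁺=0.0000, hold=0.0000 ⇒ V=0.0000 continue | (k=8,j=6): S=258.1469, (K−S)⁺=0.0000, hold=0.0000 ⇒ V=0.0000 continue | (k=8,j=7): S=347.5725, (K−S)⁺=0.0000, hold=0.0000 ⇒ V=0.0000 continue | (k=8,j=8): S=467.9764, (K−S)⁺=0.0000, hold=0.0000 ⇒ V=0.0000 continue  boundary S*=78.5512
step 7: (k=7,j=0): S=50.2788, (K−S)⁺=56.3512, hold=56.0524 ⇒ V=56.3512 exercise | (k=7,j=1): S=67.6961, (K−S)⁺=38.9339, hold=38.6352 ⇒ V=38.9339 exercise | (k=7,j=2): S=91.1470, (K−S)⁺=15.4830, hold=18.6130 ⇒ V=18.6130 continue | (k=7,j=3): S=122.7215, (K−S)⁺=0.0000, hold=4.2874 ⇒ V=4.2874 continue | (k=7,j=4): S=165.2339, (K−S)⁺=0.0000, hold=0.0000 ⇒ V=0.0000 continue | (k=7,j=5): S=222.4732, (K−S)⁺=0.0000, hold=0.0000 ⇒ V=0.0000 continue | (k=7,j=6): S=299.5409, (K−S)⁺=0.0000, hold=0.0000 ⇒ V=0.0000 continue | (k=7,j=7): S=403.3060, (K−S)⁺=0.0000, hold=0.0000 ⇒ V=0.0000 continue  boundary S*=67.6961
step 6: (k=6,j=0): S=58.3411, (K−S)⁺=48.2889, hold=47.9902 ⇒ V=48.2889 exercise | (k=6,j=1): S=78.5512, (K−S)⁺=28.0788, hold=29.2542 ⇒ V=29.2542 continue | (k=6,j=2): S=105.7625, (K−S)⁺=0.8675, hold=11.8139 ⇒ V=11.8139 continue | (k=6,j=3): S=142.4000, (K−S)⁺=0.0000, hold=2.2561 ⇒ V=2.2561 continue | (k=6,j=4): S=191.7293, (K−S)⁺=0.0000, hold=0.0000 ⇒ V=0.0000 continue | (k=6,j=5): S=258.1469, (K−S)⁺=0.0000, hold=0.0000 ⇒ V=0.0000 continue | (k=6,j=6): S=347.5725, (K−S)⁺=0.0000, hold=0.0000 ⇒ V=0.0000 continue  boundary S*=58.3411
step 5: (k=5,j=0): S=67.6961, (K−S)⁺=38.9339, hold=39.1888 ⇒ V=39.1888 continue | (k=5,j=1): S=91.1470, (K−S)⁺=15.4830, hold=20.9583 ⇒ V=20.9583 continue | (k=5,j=2): S=122.7215, (K−S)⁺=0.0000, hold=7.2793 ⇒ V=7.2793 continue | (k=5,j=3): S=165.2339, (K−S)⁺=0.0000, hold=1.1872 ⇒ V=1.1872 continue | (k=5,j=4): S=222.4732, (K−S)⁺=0.0000, hold=0.0000 ⇒ V=0.0000 continue | (k=5,j=5): S=299.5409, (K−S)⁺=0.0000, hold=0.0000 ⇒ V=0.0000 continue  boundary S*=-
step 4: (k=4,j=0): S=78.5512, (K−S)⁺=28.0788, hold=30.4929 ⇒ V=30.4929 continue | (k=4,j=1): S=105.7625, (K−S)⁺=0.8675, hold=14.4571 ⇒ V=14.4571 continue | (k=4,j=2): S=142.4000, (K−S)⁺=0.0000, hold=4.3897 ⇒ V=4.3897 continue | (k=4,j=3): S=191.7293, (K−S)⁺=0.0000, hold=0.6248 ⇒ V=0.6248 continue | (k=4,j=4): S=258.1469, (K−S)⁺=0.0000, hold=0.0000 ⇒ V=0.0000 continue  boundary S*=-
step 3: (k=3,j=0): S=91.1470, (K−S)⁺=15.4830, hold=22.8550 ⇒ V=22.8550 continue | (k=3,j=1): S=122.7215, (K−S)⁺=0.0000, hold=9.6751 ⇒ V=9.6751 continue | (k=3,j=2): S=165.2339, (K−S)⁺=0.0000, hold=2.6042 ⇒ V=2.6042 continue | (k=3,j=3): S=222.4732, (K−S)⁺=0.0000, hold=0.3288 ⇒ V=0.3288 continue  boundary S*=-
step 2: (k=2,j=0): S=105.7625, (K−S)⁺=0.8675, hold=16.5836 ⇒ V=16.5836 continue | (k=2,j=1): S=142.4000, (K−S)⁺=0.0000, hold=6.3178 ⇒ V=6.3178 continue | (k=2,j=2): S=191.7293, (K−S)⁺=0.0000, hold=1.5252 ⇒ V=1.5252 continue  boundary S*=-
step 1: (k=1,j=0): S=122.7215, (K−S)⁺=0.0000, hold=11.7022 ⇒ V=11.7022 continue | (k=1,j=1): S=165.2339, (K−S)⁺=0.0000, hold=4.0429 ⇒ V=4.0429 continue  boundary S*=-
step 0: (k=0,j=0): S=142.4000, (K−S)⁺=0.0000, hold=8.0621 ⇒ V=8.0621 continue  boundary S*=-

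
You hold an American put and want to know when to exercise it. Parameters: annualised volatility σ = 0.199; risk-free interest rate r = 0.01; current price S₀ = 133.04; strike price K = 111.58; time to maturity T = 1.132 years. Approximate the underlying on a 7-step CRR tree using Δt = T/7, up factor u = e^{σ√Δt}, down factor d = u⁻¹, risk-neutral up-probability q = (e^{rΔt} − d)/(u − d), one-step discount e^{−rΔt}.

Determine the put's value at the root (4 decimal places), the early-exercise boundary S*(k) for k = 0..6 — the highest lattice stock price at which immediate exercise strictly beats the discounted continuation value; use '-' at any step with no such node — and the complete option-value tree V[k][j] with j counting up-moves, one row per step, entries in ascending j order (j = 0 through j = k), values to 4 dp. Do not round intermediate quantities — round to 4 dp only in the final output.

Δt=0.16171, u=1.08331, d=0.92309, q=0.49011, disc=e^(-rΔt)=0.99838
k=7 terminal: V=max(K-S,0) → 35.5998 22.4119 6.9350 0.0000 0.0000 0.0000 0.0000 0.0000
k=6: j=0 S=82.3105 intr=29.2695 cont=29.0893 V=29.2695[EX]; j=1 S=96.5971 intr=14.9829 cont=14.8026 V=14.9829[EX]; j=2 S=113.3635 intr=0.0000 cont=3.5304 V=3.5304[hold]; j=3 S=133.0400 intr=0.0000 cont=0.0000 V=0.0000[hold]; j=4 S=156.1318 intr=0.0000 cont=0.0000 V=0.0000[hold]; j=5 S=183.2316 intr=0.0000 cont=0.0000 V=0.0000[hold]; j=6 S=215.0352 intr=0.0000 cont=0.0000 V=0.0000[hold]  S*(6)=96.5971
k=5: j=0 S=89.1681 intr=22.4119 cont=22.2316 V=22.4119[EX]; j=1 S=104.6450 intr=6.9350 cont=9.3548 V=9.3548[hold]; j=2 S=122.8083 intr=0.0000 cont=1.7972 V=1.7972[hold]; j=3 S=144.1242 intr=0.0000 cont=0.0000 V=0.0000[hold]; j=4 S=169.1398 intr=0.0000 cont=0.0000 V=0.0000[hold]; j=5 S=198.4975 intr=0.0000 cont=0.0000 V=0.0000[hold]  S*(5)=89.1681
k=4: j=0 S=96.5971 intr=14.9829 cont=15.9867 V=15.9867[hold]; j=1 S=113.3635 intr=0.0000 cont=5.6417 V=5.6417[hold]; j=2 S=133.0400 intr=0.0000 cont=0.9149 V=0.9149[hold]; j=3 S=156.1318 intr=0.0000 cont=0.0000 V=0.0000[hold]; j=4 S=183.2316 intr=0.0000 cont=0.0000 V=0.0000[hold]  S*(4)=-
k=3: j=0 S=104.6450 intr=6.9350 cont=10.8989 V=10.8989[hold]; j=1 S=122.8083 intr=0.0000 cont=3.3197 V=3.3197[hold]; j=2 S=144.1242 intr=0.0000 cont=0.4658 V=0.4658[hold]; j=3 S=169.1398 intr=0.0000 cont=0.0000 V=0.0000[hold]  S*(3)=-
k=2: j=0 S=113.3635 intr=0.0000 cont=7.1727 V=7.1727[hold]; j=1 S=133.0400 intr=0.0000 cont=1.9179 V=1.9179[hold]; j=2 S=156.1318 intr=0.0000 cont=0.2371 V=0.2371[hold]  S*(2)=-
k=1: j=0 S=122.8083 intr=0.0000 cont=4.5898 V=4.5898[hold]; j=1 S=144.1242 intr=0.0000 cont=1.0923 V=1.0923[hold]  S*(1)=-
k=0: j=0 S=133.0400 intr=0.0000 cont=2.8710 V=2.8710[hold]  S*(0)=-

price = 2.8710
boundary = - - - - - 89.1681 96.5971
tree:
2.8710
4.5898 1.0923
7.1727 1.9179 0.2371
10.8989 3.3197 0.4658 0.0000
15.9867 5.6417 0.9149 0.0000 0.0000
22.4119 9.3548 1.7972 0.0000 0.0000 0.0000
29.2695 14.9829 3.5304 0.0000 0.0000 0.0000 0.0000
35.5998 22.4119 6.9350 0.0000 0.0000 0.0000 0.0000 0.0000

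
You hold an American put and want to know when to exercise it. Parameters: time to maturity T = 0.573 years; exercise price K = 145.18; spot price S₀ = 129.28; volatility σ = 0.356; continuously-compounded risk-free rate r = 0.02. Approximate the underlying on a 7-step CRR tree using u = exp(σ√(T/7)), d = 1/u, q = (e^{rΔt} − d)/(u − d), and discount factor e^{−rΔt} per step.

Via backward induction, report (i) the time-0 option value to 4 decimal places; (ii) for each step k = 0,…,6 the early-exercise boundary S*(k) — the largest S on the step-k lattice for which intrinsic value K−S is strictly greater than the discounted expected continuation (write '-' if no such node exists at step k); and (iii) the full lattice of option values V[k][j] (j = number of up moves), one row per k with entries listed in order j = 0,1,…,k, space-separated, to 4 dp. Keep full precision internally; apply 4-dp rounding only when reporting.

price = 22.9326
boundary = - - - 95.2418 105.4538 116.7607 129.2800
tree:
22.9326
30.8658 14.5047
40.0666 21.1058 7.4765
49.9382 29.6186 12.0505 2.5978
59.1613 39.7262 18.8821 4.7669 0.2810
67.4913 49.9382 28.4193 8.7207 0.5439 0.0000
75.0145 59.1613 39.7262 15.9000 1.0529 0.0000 0.0000
81.8093 67.4913 49.9382 28.4193 2.0384 0.0000 0.0000 0.0000

Δt=0.08186  u=1.10722  d=0.90316  q=0.48259  discount=0.99836
step 7 (expiry): payoffs max(K−S,0) = 81.8093 67.4913 49.9382 28.4193 2.0384 0.0000 0.0000 0.0000
step 6: (k=6,j=0): S=70.1655, (K−S)⁺=75.0145, hold=74.7770 ⇒ V=75.0145 exercise | (k=6,j=1): S=86.0187, (K−S)⁺=59.1613, hold=58.9238 ⇒ V=59.1613 exercise | (k=6,j=2): S=105.4538, (K−S)⁺=39.7262, hold=39.4888 ⇒ V=39.7262 exercise | (k=6,j=3): S=129.2800, (K−S)⁺=15.9000, hold=15.6625 ⇒ V=15.9000 exercise | (k=6,j=4): S=158.4896, (K−S)⁺=0.0000, hold=1.0529 ⇒ V=1.0529 continue | (k=6,j=5): S=194.2987, (K−S)⁺=0.0000, hold=0.0000 ⇒ V=0.0000 continue | (k=6,j=6): S=238.1986, (K−S)⁺=0.0000, hold=0.0000 ⇒ V=0.0000 continue  boundary S*=129.2800
step 5: (k=5,j=0): S=77.6887, (K−S)⁺=67.4913, hold=67.2538 ⇒ V=67.4913 exercise | (k=5,j=1): S=95.2418, (K−S)⁺=49.9382, hold=49.7008 ⇒ V=49.9382 exercise | (k=5,j=2): S=116.7607, (K−S)⁺=28.4193, hold=28.1818 ⇒ V=28.4193 exercise | (k=5,j=3): S=143.1416, (K−S)⁺=2.0384, hold=8.7207 ⇒ V=8.7207 continue | (k=5,j=4): S=175.4831, (K−S)⁺=0.0000, hold=0.5439 ⇒ V=0.5439 continue | (k=5,j=5): S=215.1318, (K−S)⁺=0.0000, hold=0.0000 ⇒ V=0.0000 continue  boundary S*=116.7607
step 4: (k=4,j=0): S=86.0187, (K−S)⁺=59.1613, hold=58.9238 ⇒ V=59.1613 exercise | (k=4,j=1): S=105.4538, (K−S)⁺=39.7262, hold=39.4888 ⇒ V=39.7262 exercise | (k=4,j=2): S=129.2800, (K−S)⁺=15.9000, hold=18.8821 ⇒ V=18.8821 continue | (k=4,j=3): S=158.4896, (K−S)⁺=0.0000, hold=4.7669 ⇒ V=4.7669 continue | (k=4,j=4): S=194.2987, (K−S)⁺=0.0000, hold=0.2810 ⇒ V=0.2810 continue  boundary S*=105.4538
step 3: (k=3,j=0): S=95.2418, (K−S)⁺=49.9382, hold=49.7008 ⇒ V=49.9382 exercise | (k=3,j=1): S=116.7607, (K−S)⁺=28.4193, hold=29.6186 ⇒ V=29.6186 continue | (k=3,j=2): S=143.1416, (K−S)⁺=2.0384, hold=12.0505 ⇒ V=12.0505 continue | (k=3,j=3): S=175.4831, (K−S)⁺=0.0000, hold=2.5978 ⇒ V=2.5978 continue  boundary S*=95.2418
step 2: (k=2,j=0): S=105.4538, (K−S)⁺=39.7262, hold=40.0666 ⇒ V=40.0666 continue | (k=2,j=1): S=129.2800, (K−S)⁺=15.9000, hold=21.1058 ⇒ V=21.1058 continue | (k=2,j=2): S=158.4896, (K−S)⁺=0.0000, hold=7.4765 ⇒ V=7.4765 continue  boundary S*=-
step 1: (k=1,j=0): S=116.7607, (K−S)⁺=28.4193, hold=30.8658 ⇒ V=30.8658 continue | (k=1,j=1): S=143.1416, (K−S)⁺=2.0384, hold=14.5047 ⇒ V=14.5047 continue  boundary S*=-
step 0: (k=0,j=0): S=129.2800, (K−S)⁺=15.9000, hold=22.9326 ⇒ V=22.9326 continue  boundary S*=-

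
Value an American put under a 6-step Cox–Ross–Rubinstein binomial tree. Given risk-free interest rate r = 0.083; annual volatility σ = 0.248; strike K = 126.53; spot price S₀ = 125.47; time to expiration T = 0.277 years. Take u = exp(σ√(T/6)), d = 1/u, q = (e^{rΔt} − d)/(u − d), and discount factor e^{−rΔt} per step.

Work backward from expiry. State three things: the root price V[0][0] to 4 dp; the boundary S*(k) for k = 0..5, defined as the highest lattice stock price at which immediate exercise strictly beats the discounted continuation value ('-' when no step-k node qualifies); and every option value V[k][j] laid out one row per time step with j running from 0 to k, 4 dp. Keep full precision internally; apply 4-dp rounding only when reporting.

price = 5.8993
boundary = - - - 106.9336 112.7862 118.9592
tree:
5.8993
9.1939 2.9342
13.7677 5.0847 0.9919
19.5964 8.5460 1.9612 0.1140
25.1454 13.7438 3.8623 0.2397 0.0000
30.4064 19.5964 7.5708 0.5040 0.0000 0.0000
35.3944 25.1454 13.7438 1.0600 0.0000 0.0000 0.0000

Δt=0.04617  u=1.05473  d=0.94811  q=0.52269  discount=0.99618
step 6 (expiry): payoffs max(K−S,0) = 35.3944 25.1454 13.7438 1.0600 0.0000 0.0000 0.0000
step 5: (k=5,j=0): S=96.1236, (K−S)⁺=30.4064, hold=29.9225 ⇒ V=30.4064 exercise | (k=5,j=1): S=106.9336, (K−S)⁺=19.5964, hold=19.1125 ⇒ V=19.5964 exercise | (k=5,j=2): S=118.9592, (K−S)⁺=7.5708, hold=7.0869 ⇒ V=7.5708 exercise | (k=5,j=3): S=132.3372, (K−S)⁺=0.0000, hold=0.5040 ⇒ V=0.5040 continue | (k=5,j=4): S=147.2197, (K−S)⁺=0.0000, hold=0.0000 ⇒ V=0.0000 continue | (k=5,j=5): S=163.7758, (K−S)⁺=0.0000, hold=0.0000 ⇒ V=0.0000 continue  boundary S*=118.9592
step 4: (k=4,j=0): S=101.3846, (K−S)⁺=25.1454, hold=24.6615 ⇒ V=25.1454 exercise | (k=4,j=1): S=112.7862, (K−S)⁺=13.7438, hold=13.2599 ⇒ V=13.7438 exercise | (k=4,j=2): S=125.4700, (K−S)⁺=1.0600, hold=3.8623 ⇒ V=3.8623 continue | (k=4,j=3): S=139.5802, (K−S)⁺=0.0000, hold=0.2397 ⇒ V=0.2397 continue | (k=4,j=4): S=155.2772, (K−S)⁺=0.0000, hold=0.0000 ⇒ V=0.0000 continue  boundary S*=112.7862
step 3: (k=3,j=0): S=106.9336, (K−S)⁺=19.5964, hold=19.1125 ⇒ V=19.5964 exercise | (k=3,j=1): S=118.9592, (K−S)⁺=7.5708, hold=8.5460 ⇒ V=8.5460 continue | (k=3,j=2): S=132.3372, (K−S)⁺=0.0000, hold=1.9612 ⇒ V=1.9612 continue | (k=3,j=3): S=147.2197, (K−S)⁺=0.0000, hold=0.1140 ⇒ V=0.1140 continue  boundary S*=106.9336
step 2: (k=2,j=0): S=112.7862, (K−S)⁺=13.7438, hold=13.7677 ⇒ V=13.7677 continue | (k=2,j=1): S=125.4700, (K−S)⁺=1.0600, hold=5.0847 ⇒ V=5.0847 continue | (k=2,j=2): S=139.5802, (K−S)⁺=0.0000, hold=0.9919 ⇒ V=0.9919 continue  boundary S*=-
step 1: (k=1,j=0): S=118.9592, (K−S)⁺=7.5708, hold=9.1939 ⇒ V=9.1939 continue | (k=1,j=1): S=132.3372, (K−S)⁺=0.0000, hold=2.9342 ⇒ V=2.9342 continue  boundary S*=-
step 0: (k=0,j=0): S=125.4700, (K−S)⁺=1.0600, hold=5.8993 ⇒ V=5.8993 continue  boundary S*=-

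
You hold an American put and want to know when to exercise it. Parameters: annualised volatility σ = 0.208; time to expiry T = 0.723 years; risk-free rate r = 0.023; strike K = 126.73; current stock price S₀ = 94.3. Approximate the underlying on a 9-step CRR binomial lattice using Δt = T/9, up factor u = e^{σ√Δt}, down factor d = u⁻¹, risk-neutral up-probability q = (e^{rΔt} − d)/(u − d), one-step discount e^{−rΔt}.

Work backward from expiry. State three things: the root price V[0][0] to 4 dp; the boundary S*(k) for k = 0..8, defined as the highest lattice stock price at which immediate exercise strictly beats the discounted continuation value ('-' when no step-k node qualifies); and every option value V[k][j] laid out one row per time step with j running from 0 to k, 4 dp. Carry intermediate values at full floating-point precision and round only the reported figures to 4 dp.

price = 32.4300
boundary = 94.3000 100.0265 94.3000 100.0265 94.3000 100.0265 106.1007 112.5438 119.3781
tree:
32.4300
37.8286 26.7035
42.9182 32.4300 20.9552
47.7164 37.8286 26.7035 15.3059
52.2399 42.9182 32.4300 20.6681 10.0203
56.5044 47.7164 37.8286 26.7035 14.7317 5.3636
60.5248 52.2399 42.9182 32.4300 20.6293 8.9106 1.8497
64.3150 56.5044 47.7164 37.8286 26.7035 14.1862 3.6878 0.0254
67.8883 60.5248 52.2399 42.9182 32.4300 20.6293 7.3519 0.0511 0.0000
71.2569 64.3150 56.5044 47.7164 37.8286 26.7035 14.1862 0.1025 0.0000 0.0000

params: Δt=0.08033 u=1.06073 d=0.94275 q=0.50094 e^(-rΔt)=0.99815
t_9 payoffs: 71.2569 64.3150 56.5044 47.7164 37.8286 26.7035 14.1862 0.1025 0.0000 0.0000
t_8: node(8,0) S=58.8417 payoff=67.8883 vs cont=67.6543 → 67.8883 [stop]  node(8,1) S=66.2052 payoff=60.5248 vs cont=60.2909 → 60.5248 [stop]  node(8,2) S=74.4901 payoff=52.2399 vs cont=52.0060 → 52.2399 [stop]  node(8,3) S=83.8118 payoff=42.9182 vs cont=42.6843 → 42.9182 [stop]  node(8,4) S=94.3000 payoff=32.4300 vs cont=32.1961 → 32.4300 [stop]  node(8,5) S=106.1007 payoff=20.6293 vs cont=20.3954 → 20.6293 [stop]  node(8,6) S=119.3781 payoff=7.3519 vs cont=7.1179 → 7.3519 [stop]  node(8,7) S=134.3171 payoff=0.0000 vs cont=0.0511 → 0.0511 [wait]  node(8,8) S=151.1256 payoff=0.0000 vs cont=0.0000 → 0.0000 [wait]  ⇒ S*(8)=119.3781
t_7: node(7,0) S=62.4150 payoff=64.3150 vs cont=64.0811 → 64.3150 [stop]  node(7,1) S=70.2256 payoff=56.5044 vs cont=56.2705 → 56.5044 [stop]  node(7,2) S=79.0136 payoff=47.7164 vs cont=47.4825 → 47.7164 [stop]  node(7,3) S=88.9014 payoff=37.8286 vs cont=37.5947 → 37.8286 [stop]  node(7,4) S=100.0265 payoff=26.7035 vs cont=26.4696 → 26.7035 [stop]  node(7,5) S=112.5438 payoff=14.1862 vs cont=13.9523 → 14.1862 [stop]  node(7,6) S=126.6275 payoff=0.1025 vs cont=3.6878 → 3.6878 [wait]  node(7,7) S=142.4737 payoff=0.0000 vs cont=0.0254 → 0.0254 [wait]  ⇒ S*(7)=112.5438
t_6: node(6,0) S=66.2052 payoff=60.5248 vs cont=60.2909 → 60.5248 [stop]  node(6,1) S=74.4901 payoff=52.2399 vs cont=52.0060 → 52.2399 [stop]  node(6,2) S=83.8118 payoff=42.9182 vs cont=42.6843 → 42.9182 [stop]  node(6,3) S=94.3000 payoff=32.4300 vs cont=32.1961 → 32.4300 [stop]  node(6,4) S=106.1007 payoff=20.6293 vs cont=20.3954 → 20.6293 [stop]  node(6,5) S=119.3781 payoff=7.3519 vs cont=8.9106 → 8.9106 [wait]  node(6,6) S=134.3171 payoff=0.0000 vs cont=1.8497 → 1.8497 [wait]  ⇒ S*(6)=106.1007
t_5: node(5,0) S=70.2256 payoff=56.5044 vs cont=56.2705 → 56.5044 [stop]  node(5,1) S=79.0136 payoff=47.7164 vs cont=47.4825 → 47.7164 [stop]  node(5,2) S=88.9014 payoff=37.8286 vs cont=37.5947 → 37.8286 [stop]  node(5,3) S=100.0265 payoff=26.7035 vs cont=26.4696 → 26.7035 [stop]  node(5,4) S=112.5438 payoff=14.1862 vs cont=14.7317 → 14.7317 [wait]  node(5,5) S=126.6275 payoff=0.1025 vs cont=5.3636 → 5.3636 [wait]  ⇒ S*(5)=100.0265
t_4: node(4,0) S=74.4901 payoff=52.2399 vs cont=52.0060 → 52.2399 [stop]  node(4,1) S=83.8118 payoff=42.9182 vs cont=42.6843 → 42.9182 [stop]  node(4,2) S=94.3000 payoff=32.4300 vs cont=32.1961 → 32.4300 [stop]  node(4,3) S=106.1007 payoff=20.6293 vs cont=20.6681 → 20.6681 [wait]  node(4,4) S=119.3781 payoff=7.3519 vs cont=10.0203 → 10.0203 [wait]  ⇒ S*(4)=94.3000
t_3: node(3,0) S=79.0136 payoff=47.7164 vs cont=47.4825 → 47.7164 [stop]  node(3,1) S=88.9014 payoff=37.8286 vs cont=37.5947 → 37.8286 [stop]  node(3,2) S=100.0265 payoff=26.7035 vs cont=26.4890 → 26.7035 [stop]  node(3,3) S=112.5438 payoff=14.1862 vs cont=15.3059 → 15.3059 [wait]  ⇒ S*(3)=100.0265
t_2: node(2,0) S=83.8118 payoff=42.9182 vs cont=42.6843 → 42.9182 [stop]  node(2,1) S=94.3000 payoff=32.4300 vs cont=32.1961 → 32.4300 [stop]  node(2,2) S=106.1007 payoff=20.6293 vs cont=20.9552 → 20.9552 [wait]  ⇒ S*(2)=94.3000
t_1: node(1,0) S=88.9014 payoff=37.8286 vs cont=37.5947 → 37.8286 [stop]  node(1,1) S=100.0265 payoff=26.7035 vs cont=26.6325 → 26.7035 [stop]  ⇒ S*(1)=100.0265
t_0: node(0,0) S=94.3000 payoff=32.4300 vs cont=32.1961 → 32.4300 [stop]  ⇒ S*(0)=94.3000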